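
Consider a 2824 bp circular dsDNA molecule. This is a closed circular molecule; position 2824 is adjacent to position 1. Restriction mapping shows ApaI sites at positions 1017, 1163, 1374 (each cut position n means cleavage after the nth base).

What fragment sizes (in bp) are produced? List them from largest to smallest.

Circular molecule, 3 cuts → 3 fragments:
  1163 − 1017 = 146 bp
  1374 − 1163 = 211 bp
  wrap: 2824 − 1374 + 1017 = 2467 bp
Sorted largest to smallest: 2467, 211, 146 bp.

2467, 211, 146 bp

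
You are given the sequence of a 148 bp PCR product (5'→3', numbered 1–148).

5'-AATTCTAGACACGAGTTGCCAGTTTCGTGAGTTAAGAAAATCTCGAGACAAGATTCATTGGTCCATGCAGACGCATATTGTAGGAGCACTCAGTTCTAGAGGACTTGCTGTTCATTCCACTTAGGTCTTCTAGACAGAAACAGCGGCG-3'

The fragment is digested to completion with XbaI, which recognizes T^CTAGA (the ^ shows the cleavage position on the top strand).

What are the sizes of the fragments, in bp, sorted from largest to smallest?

91, 34, 19, 4 bp

XbaI sites (TCTAGA) start at positions 4, 95, 129.
XbaI cuts after the first base of each site, so after positions 4, 95, 129.
Linear molecule, 3 cuts → 4 fragments:
  1–4 → 4 bp
  5–95 → 91 bp
  96–129 → 34 bp
  130–148 → 19 bp
Sorted largest to smallest: 91, 34, 19, 4 bp.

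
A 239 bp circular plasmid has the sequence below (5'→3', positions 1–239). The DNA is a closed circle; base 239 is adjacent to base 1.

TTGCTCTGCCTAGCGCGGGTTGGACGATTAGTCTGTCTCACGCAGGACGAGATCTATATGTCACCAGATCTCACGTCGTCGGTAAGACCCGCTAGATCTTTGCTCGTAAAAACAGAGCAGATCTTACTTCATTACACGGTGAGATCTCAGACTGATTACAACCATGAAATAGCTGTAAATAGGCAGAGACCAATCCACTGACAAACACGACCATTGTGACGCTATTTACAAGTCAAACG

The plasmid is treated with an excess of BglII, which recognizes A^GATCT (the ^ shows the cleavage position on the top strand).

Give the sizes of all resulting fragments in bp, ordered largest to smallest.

147, 28, 25, 23, 16 bp

BglII sites (AGATCT) start at positions 50, 66, 94, 119, 142.
BglII cuts after the first base of each site, so after positions 50, 66, 94, 119, 142.
Circular molecule, 5 cuts → 5 fragments:
  51–66 → 16 bp
  67–94 → 28 bp
  95–119 → 25 bp
  120–142 → 23 bp
  143–239 then 1–50 → 97 + 50 = 147 bp
Sorted largest to smallest: 147, 28, 25, 23, 16 bp.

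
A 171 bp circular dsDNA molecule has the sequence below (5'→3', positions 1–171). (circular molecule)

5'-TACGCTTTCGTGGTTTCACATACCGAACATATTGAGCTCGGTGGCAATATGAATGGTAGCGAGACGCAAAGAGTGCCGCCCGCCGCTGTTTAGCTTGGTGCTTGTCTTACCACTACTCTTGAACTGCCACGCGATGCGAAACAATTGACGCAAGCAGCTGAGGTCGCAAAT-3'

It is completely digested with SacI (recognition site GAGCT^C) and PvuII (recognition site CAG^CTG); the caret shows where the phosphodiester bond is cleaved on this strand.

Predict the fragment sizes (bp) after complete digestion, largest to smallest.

The SacI site (GAGCTC) starts at position 34.
SacI cuts after base 5 of each site (before the last base), so after position 38.
The PvuII site (CAGCTG) starts at position 155.
PvuII cuts after base 3 of each site, so after position 157.
Combined cut positions: 38, 157.
Circular molecule, 2 cuts → 2 fragments:
  39–157 → 119 bp
  158–171 then 1–38 → 14 + 38 = 52 bp
Sorted largest to smallest: 119, 52 bp.

119, 52 bp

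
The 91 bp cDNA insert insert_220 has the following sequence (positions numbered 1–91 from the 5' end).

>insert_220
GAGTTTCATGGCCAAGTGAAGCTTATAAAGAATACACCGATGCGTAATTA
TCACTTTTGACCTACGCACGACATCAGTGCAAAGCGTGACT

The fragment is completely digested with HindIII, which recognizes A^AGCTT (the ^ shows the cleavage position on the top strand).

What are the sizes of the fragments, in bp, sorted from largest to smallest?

72, 19 bp

The HindIII site (AAGCTT) starts at position 19.
HindIII cuts after the first base of each site, so after position 19.
Linear molecule, 1 cut → 2 fragments:
  1–19 → 19 bp
  20–91 → 72 bp
Sorted largest to smallest: 72, 19 bp.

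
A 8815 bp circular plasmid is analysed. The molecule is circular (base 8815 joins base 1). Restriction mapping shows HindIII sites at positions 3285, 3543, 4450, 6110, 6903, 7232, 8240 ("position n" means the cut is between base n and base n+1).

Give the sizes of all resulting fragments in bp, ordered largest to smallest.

3860, 1660, 1008, 907, 793, 329, 258 bp

Circular molecule, 7 cuts → 7 fragments:
  3543 − 3285 = 258 bp
  4450 − 3543 = 907 bp
  6110 − 4450 = 1660 bp
  6903 − 6110 = 793 bp
  7232 − 6903 = 329 bp
  8240 − 7232 = 1008 bp
  wrap: 8815 − 8240 + 3285 = 3860 bp
Sorted largest to smallest: 3860, 1660, 1008, 907, 793, 329, 258 bp.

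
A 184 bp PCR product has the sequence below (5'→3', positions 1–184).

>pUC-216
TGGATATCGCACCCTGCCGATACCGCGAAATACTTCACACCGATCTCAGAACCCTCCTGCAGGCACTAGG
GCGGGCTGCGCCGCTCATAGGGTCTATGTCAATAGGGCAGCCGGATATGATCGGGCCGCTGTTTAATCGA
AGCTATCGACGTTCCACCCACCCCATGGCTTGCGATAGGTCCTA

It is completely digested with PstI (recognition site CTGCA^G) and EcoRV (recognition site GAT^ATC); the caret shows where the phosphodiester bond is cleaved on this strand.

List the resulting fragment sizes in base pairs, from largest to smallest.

The PstI site (CTGCAG) starts at position 57.
PstI cuts after base 5 of each site (before the last base), so after position 61.
The EcoRV site (GATATC) starts at position 3.
EcoRV cuts after base 3 of each site, so after position 5.
Combined cut positions: 5, 61.
Linear molecule, 2 cuts → 3 fragments:
  1–5 → 5 bp
  6–61 → 56 bp
  62–184 → 123 bp
Sorted largest to smallest: 123, 56, 5 bp.

123, 56, 5 bp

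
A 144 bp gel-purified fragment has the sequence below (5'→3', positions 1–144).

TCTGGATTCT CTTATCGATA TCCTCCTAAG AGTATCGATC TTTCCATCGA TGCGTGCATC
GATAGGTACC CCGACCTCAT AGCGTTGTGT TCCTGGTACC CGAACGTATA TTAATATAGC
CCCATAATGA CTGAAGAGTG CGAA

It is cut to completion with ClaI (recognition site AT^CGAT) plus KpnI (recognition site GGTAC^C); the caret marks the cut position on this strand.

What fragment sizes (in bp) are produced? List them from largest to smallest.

45, 30, 20, 15, 12, 12, 10 bp

ClaI sites (ATCGAT) start at positions 14, 34, 46, 58.
ClaI cuts after base 2 of each site, so after positions 15, 35, 47, 59.
KpnI sites (GGTACC) start at positions 65, 95.
KpnI cuts after base 5 of each site (before the last base), so after positions 69, 99.
Combined cut positions: 15, 35, 47, 59, 69, 99.
Linear molecule, 6 cuts → 7 fragments:
  1–15 → 15 bp
  16–35 → 20 bp
  36–47 → 12 bp
  48–59 → 12 bp
  60–69 → 10 bp
  70–99 → 30 bp
  100–144 → 45 bp
Sorted largest to smallest: 45, 30, 20, 15, 12, 12, 10 bp.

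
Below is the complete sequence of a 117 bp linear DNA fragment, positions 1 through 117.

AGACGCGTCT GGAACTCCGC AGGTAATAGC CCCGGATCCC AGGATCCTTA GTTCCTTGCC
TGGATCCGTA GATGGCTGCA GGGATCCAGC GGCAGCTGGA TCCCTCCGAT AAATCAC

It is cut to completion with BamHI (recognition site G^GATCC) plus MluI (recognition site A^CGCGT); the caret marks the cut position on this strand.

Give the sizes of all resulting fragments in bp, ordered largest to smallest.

BamHI sites (GGATCC) start at positions 34, 42, 62, 82, 98.
BamHI cuts after the first base of each site, so after positions 34, 42, 62, 82, 98.
The MluI site (ACGCGT) starts at position 3.
MluI cuts after the first base of each site, so after position 3.
Combined cut positions: 3, 34, 42, 62, 82, 98.
Linear molecule, 6 cuts → 7 fragments:
  1–3 → 3 bp
  4–34 → 31 bp
  35–42 → 8 bp
  43–62 → 20 bp
  63–82 → 20 bp
  83–98 → 16 bp
  99–117 → 19 bp
Sorted largest to smallest: 31, 20, 20, 19, 16, 8, 3 bp.

31, 20, 20, 19, 16, 8, 3 bp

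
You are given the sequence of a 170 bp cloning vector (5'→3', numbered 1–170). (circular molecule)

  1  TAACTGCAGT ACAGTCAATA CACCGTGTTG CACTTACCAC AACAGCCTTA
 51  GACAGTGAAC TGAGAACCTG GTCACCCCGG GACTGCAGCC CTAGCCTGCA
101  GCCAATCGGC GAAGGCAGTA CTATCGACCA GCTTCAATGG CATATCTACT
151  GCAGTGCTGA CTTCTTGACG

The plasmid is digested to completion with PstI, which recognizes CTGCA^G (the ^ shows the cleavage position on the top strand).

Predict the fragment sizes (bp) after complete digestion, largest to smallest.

79, 53, 25, 13 bp

PstI sites (CTGCAG) start at positions 4, 83, 96, 149.
PstI cuts after base 5 of each site (before the last base), so after positions 8, 87, 100, 153.
Circular molecule, 4 cuts → 4 fragments:
  9–87 → 79 bp
  88–100 → 13 bp
  101–153 → 53 bp
  154–170 then 1–8 → 17 + 8 = 25 bp
Sorted largest to smallest: 79, 53, 25, 13 bp.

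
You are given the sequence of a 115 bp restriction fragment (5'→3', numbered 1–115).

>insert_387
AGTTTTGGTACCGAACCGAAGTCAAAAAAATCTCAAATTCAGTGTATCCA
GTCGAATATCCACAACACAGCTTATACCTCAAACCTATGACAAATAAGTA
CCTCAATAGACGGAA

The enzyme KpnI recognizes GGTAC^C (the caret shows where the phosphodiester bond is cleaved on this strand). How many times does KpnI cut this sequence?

GGTACC occurs starting at position 7.
KpnI cuts at 1 site.

1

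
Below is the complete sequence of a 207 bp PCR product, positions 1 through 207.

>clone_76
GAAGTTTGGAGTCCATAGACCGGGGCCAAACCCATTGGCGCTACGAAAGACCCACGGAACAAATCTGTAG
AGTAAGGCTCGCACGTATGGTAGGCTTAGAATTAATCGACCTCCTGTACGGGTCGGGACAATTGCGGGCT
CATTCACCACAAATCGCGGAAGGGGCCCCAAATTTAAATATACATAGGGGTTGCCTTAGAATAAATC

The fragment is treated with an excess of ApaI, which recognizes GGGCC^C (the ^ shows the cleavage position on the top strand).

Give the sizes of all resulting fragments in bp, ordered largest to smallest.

167, 40 bp

The ApaI site (GGGCCC) starts at position 163.
ApaI cuts after base 5 of each site (before the last base), so after position 167.
Linear molecule, 1 cut → 2 fragments:
  1–167 → 167 bp
  168–207 → 40 bp
Sorted largest to smallest: 167, 40 bp.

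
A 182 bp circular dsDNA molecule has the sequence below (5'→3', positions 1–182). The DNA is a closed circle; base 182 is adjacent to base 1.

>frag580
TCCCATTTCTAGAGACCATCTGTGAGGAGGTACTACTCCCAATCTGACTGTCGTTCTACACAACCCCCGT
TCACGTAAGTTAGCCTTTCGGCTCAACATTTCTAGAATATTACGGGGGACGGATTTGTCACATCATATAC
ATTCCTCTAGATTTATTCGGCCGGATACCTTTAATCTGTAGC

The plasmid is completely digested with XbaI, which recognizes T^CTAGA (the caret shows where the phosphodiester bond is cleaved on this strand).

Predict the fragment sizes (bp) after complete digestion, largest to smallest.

93, 45, 44 bp

XbaI sites (TCTAGA) start at positions 8, 101, 146.
XbaI cuts after the first base of each site, so after positions 8, 101, 146.
Circular molecule, 3 cuts → 3 fragments:
  9–101 → 93 bp
  102–146 → 45 bp
  147–182 then 1–8 → 36 + 8 = 44 bp
Sorted largest to smallest: 93, 45, 44 bp.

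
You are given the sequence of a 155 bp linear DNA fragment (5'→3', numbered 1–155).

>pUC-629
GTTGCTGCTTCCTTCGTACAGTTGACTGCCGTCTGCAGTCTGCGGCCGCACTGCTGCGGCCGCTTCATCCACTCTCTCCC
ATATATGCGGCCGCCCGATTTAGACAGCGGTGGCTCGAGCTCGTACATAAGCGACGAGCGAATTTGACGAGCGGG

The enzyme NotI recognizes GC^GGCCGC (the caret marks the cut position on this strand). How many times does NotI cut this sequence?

GCGGCCGC occurs starting at positions 42, 56, 87.
NotI cuts at 3 sites.

3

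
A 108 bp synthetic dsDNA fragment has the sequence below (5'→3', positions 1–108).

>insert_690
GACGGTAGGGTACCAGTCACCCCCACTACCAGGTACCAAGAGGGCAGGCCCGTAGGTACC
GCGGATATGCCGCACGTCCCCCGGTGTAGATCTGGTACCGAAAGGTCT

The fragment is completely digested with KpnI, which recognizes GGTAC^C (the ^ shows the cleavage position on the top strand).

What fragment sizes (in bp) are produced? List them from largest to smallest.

39, 23, 23, 13, 10 bp

KpnI sites (GGTACC) start at positions 9, 32, 55, 94.
KpnI cuts after base 5 of each site (before the last base), so after positions 13, 36, 59, 98.
Linear molecule, 4 cuts → 5 fragments:
  1–13 → 13 bp
  14–36 → 23 bp
  37–59 → 23 bp
  60–98 → 39 bp
  99–108 → 10 bp
Sorted largest to smallest: 39, 23, 23, 13, 10 bp.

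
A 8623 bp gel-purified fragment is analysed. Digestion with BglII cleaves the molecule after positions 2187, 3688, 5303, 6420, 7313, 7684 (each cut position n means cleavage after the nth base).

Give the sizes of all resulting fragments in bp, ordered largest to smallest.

Linear molecule, 6 cuts → 7 fragments:
  2187 − 0 = 2187 bp
  3688 − 2187 = 1501 bp
  5303 − 3688 = 1615 bp
  6420 − 5303 = 1117 bp
  7313 − 6420 = 893 bp
  7684 − 7313 = 371 bp
  8623 − 7684 = 939 bp
Sorted largest to smallest: 2187, 1615, 1501, 1117, 939, 893, 371 bp.

2187, 1615, 1501, 1117, 939, 893, 371 bp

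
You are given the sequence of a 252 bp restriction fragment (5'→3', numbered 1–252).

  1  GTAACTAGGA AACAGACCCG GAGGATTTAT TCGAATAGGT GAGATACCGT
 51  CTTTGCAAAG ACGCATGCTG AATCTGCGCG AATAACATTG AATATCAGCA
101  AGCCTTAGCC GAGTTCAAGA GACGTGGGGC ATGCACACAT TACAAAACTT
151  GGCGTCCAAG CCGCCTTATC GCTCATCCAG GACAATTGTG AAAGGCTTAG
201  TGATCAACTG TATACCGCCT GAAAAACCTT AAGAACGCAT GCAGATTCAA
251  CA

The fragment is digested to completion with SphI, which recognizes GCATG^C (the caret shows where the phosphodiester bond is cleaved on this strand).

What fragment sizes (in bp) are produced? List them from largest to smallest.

108, 67, 66, 11 bp

SphI sites (GCATGC) start at positions 63, 129, 237.
SphI cuts after base 5 of each site (before the last base), so after positions 67, 133, 241.
Linear molecule, 3 cuts → 4 fragments:
  1–67 → 67 bp
  68–133 → 66 bp
  134–241 → 108 bp
  242–252 → 11 bp
Sorted largest to smallest: 108, 67, 66, 11 bp.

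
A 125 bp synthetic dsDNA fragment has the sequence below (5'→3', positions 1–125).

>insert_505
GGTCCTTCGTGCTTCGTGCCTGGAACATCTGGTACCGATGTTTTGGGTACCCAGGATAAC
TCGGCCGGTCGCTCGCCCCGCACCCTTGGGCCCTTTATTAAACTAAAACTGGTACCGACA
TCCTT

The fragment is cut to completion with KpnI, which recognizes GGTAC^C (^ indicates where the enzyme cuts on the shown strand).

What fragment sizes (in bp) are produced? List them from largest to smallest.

65, 35, 15, 10 bp

KpnI sites (GGTACC) start at positions 31, 46, 111.
KpnI cuts after base 5 of each site (before the last base), so after positions 35, 50, 115.
Linear molecule, 3 cuts → 4 fragments:
  1–35 → 35 bp
  36–50 → 15 bp
  51–115 → 65 bp
  116–125 → 10 bp
Sorted largest to smallest: 65, 35, 15, 10 bp.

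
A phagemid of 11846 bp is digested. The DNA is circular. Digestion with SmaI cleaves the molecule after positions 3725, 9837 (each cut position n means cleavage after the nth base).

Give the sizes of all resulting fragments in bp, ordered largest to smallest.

6112, 5734 bp

Circular molecule, 2 cuts → 2 fragments:
  9837 − 3725 = 6112 bp
  wrap: 11846 − 9837 + 3725 = 5734 bp
Sorted largest to smallest: 6112, 5734 bp.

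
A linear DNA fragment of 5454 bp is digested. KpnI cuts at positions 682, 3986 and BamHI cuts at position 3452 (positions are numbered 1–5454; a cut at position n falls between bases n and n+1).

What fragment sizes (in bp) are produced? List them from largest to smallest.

Combined cut positions (sorted): 682, 3452, 3986.
Linear molecule, 3 cuts → 4 fragments:
  682 − 0 = 682 bp
  3452 − 682 = 2770 bp
  3986 − 3452 = 534 bp
  5454 − 3986 = 1468 bp
Sorted largest to smallest: 2770, 1468, 682, 534 bp.

2770, 1468, 682, 534 bp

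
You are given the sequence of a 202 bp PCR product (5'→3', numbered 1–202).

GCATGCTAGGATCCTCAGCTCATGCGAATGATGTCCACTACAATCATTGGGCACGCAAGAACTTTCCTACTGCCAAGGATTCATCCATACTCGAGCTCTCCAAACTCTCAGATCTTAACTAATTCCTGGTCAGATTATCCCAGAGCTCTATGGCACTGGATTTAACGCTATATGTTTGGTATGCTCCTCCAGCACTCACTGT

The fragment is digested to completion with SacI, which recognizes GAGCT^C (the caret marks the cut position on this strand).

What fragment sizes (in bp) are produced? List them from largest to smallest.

SacI sites (GAGCTC) start at positions 93, 143.
SacI cuts after base 5 of each site (before the last base), so after positions 97, 147.
Linear molecule, 2 cuts → 3 fragments:
  1–97 → 97 bp
  98–147 → 50 bp
  148–202 → 55 bp
Sorted largest to smallest: 97, 55, 50 bp.

97, 55, 50 bp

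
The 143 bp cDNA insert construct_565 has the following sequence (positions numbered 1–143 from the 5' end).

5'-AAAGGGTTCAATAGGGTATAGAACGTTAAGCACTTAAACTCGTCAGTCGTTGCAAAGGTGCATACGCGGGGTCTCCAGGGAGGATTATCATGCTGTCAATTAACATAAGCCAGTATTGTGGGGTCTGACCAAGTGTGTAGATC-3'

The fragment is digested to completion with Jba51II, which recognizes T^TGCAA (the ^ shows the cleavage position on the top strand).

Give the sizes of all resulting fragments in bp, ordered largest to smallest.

93, 50 bp

The Jba51II site (TTGCAA) starts at position 50.
Jba51II cuts after the first base of each site, so after position 50.
Linear molecule, 1 cut → 2 fragments:
  1–50 → 50 bp
  51–143 → 93 bp
Sorted largest to smallest: 93, 50 bp.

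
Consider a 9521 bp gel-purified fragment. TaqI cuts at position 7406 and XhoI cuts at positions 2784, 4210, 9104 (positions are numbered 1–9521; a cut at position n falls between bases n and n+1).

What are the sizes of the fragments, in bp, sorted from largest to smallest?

Combined cut positions (sorted): 2784, 4210, 7406, 9104.
Linear molecule, 4 cuts → 5 fragments:
  2784 − 0 = 2784 bp
  4210 − 2784 = 1426 bp
  7406 − 4210 = 3196 bp
  9104 − 7406 = 1698 bp
  9521 − 9104 = 417 bp
Sorted largest to smallest: 3196, 2784, 1698, 1426, 417 bp.

3196, 2784, 1698, 1426, 417 bp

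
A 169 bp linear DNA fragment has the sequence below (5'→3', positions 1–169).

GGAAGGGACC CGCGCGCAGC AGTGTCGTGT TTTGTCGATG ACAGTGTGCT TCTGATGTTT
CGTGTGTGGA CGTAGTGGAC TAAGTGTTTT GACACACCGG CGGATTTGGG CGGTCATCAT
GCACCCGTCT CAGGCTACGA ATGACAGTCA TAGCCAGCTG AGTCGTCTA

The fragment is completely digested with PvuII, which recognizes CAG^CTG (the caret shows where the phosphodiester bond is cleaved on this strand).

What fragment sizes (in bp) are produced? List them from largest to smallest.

157, 12 bp

The PvuII site (CAGCTG) starts at position 155.
PvuII cuts after base 3 of each site, so after position 157.
Linear molecule, 1 cut → 2 fragments:
  1–157 → 157 bp
  158–169 → 12 bp
Sorted largest to smallest: 157, 12 bp.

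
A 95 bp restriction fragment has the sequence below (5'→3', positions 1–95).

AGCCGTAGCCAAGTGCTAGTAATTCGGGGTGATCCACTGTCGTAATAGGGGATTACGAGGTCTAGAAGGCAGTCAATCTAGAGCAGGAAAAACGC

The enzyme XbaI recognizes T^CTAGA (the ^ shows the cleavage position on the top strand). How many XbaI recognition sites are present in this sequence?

2

TCTAGA occurs starting at positions 61, 77.
XbaI cuts at 2 sites.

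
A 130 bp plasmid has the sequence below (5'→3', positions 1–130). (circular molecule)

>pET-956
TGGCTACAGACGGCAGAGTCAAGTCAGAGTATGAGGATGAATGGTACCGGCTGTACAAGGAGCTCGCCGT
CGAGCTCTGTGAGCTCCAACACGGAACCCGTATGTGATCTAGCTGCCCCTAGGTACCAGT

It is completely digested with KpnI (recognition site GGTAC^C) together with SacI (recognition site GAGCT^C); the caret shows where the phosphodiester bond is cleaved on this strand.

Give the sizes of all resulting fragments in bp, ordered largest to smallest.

KpnI sites (GGTACC) start at positions 43, 122.
KpnI cuts after base 5 of each site (before the last base), so after positions 47, 126.
SacI sites (GAGCTC) start at positions 60, 72, 81.
SacI cuts after base 5 of each site (before the last base), so after positions 64, 76, 85.
Combined cut positions: 47, 64, 76, 85, 126.
Circular molecule, 5 cuts → 5 fragments:
  48–64 → 17 bp
  65–76 → 12 bp
  77–85 → 9 bp
  86–126 → 41 bp
  127–130 then 1–47 → 4 + 47 = 51 bp
Sorted largest to smallest: 51, 41, 17, 12, 9 bp.

51, 41, 17, 12, 9 bp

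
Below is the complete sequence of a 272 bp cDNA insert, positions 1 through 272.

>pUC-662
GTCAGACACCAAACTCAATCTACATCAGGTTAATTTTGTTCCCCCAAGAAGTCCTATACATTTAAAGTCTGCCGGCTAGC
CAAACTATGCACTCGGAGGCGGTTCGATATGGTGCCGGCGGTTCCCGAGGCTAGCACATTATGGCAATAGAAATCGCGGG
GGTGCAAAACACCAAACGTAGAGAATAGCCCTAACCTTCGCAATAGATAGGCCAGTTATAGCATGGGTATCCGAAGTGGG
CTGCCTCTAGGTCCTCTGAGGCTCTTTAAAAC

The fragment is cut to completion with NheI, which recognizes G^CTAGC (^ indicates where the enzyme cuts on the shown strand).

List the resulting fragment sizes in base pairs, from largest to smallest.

NheI sites (GCTAGC) start at positions 75, 130.
NheI cuts after the first base of each site, so after positions 75, 130.
Linear molecule, 2 cuts → 3 fragments:
  1–75 → 75 bp
  76–130 → 55 bp
  131–272 → 142 bp
Sorted largest to smallest: 142, 75, 55 bp.

142, 75, 55 bp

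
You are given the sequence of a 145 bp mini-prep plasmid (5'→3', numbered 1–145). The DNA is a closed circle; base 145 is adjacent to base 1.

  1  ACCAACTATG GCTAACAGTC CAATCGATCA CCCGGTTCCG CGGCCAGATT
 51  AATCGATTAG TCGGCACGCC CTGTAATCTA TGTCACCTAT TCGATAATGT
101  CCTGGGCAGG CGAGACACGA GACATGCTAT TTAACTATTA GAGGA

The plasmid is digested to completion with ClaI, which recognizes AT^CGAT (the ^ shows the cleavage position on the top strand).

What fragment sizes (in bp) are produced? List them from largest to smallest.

ClaI sites (ATCGAT) start at positions 23, 52.
ClaI cuts after base 2 of each site, so after positions 24, 53.
Circular molecule, 2 cuts → 2 fragments:
  25–53 → 29 bp
  54–145 then 1–24 → 92 + 24 = 116 bp
Sorted largest to smallest: 116, 29 bp.

116, 29 bp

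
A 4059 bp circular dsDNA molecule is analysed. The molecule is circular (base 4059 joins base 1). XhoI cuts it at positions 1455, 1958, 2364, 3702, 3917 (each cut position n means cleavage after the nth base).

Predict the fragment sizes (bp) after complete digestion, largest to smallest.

1597, 1338, 503, 406, 215 bp

Circular molecule, 5 cuts → 5 fragments:
  1958 − 1455 = 503 bp
  2364 − 1958 = 406 bp
  3702 − 2364 = 1338 bp
  3917 − 3702 = 215 bp
  wrap: 4059 − 3917 + 1455 = 1597 bp
Sorted largest to smallest: 1597, 1338, 503, 406, 215 bp.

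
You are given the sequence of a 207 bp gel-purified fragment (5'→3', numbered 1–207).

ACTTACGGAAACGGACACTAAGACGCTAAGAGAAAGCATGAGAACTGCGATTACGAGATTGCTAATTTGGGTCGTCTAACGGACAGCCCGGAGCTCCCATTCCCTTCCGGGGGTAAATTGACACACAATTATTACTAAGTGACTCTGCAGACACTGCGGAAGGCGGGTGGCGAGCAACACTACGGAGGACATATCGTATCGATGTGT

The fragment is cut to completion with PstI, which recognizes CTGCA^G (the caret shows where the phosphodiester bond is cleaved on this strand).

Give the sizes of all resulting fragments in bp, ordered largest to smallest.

The PstI site (CTGCAG) starts at position 145.
PstI cuts after base 5 of each site (before the last base), so after position 149.
Linear molecule, 1 cut → 2 fragments:
  1–149 → 149 bp
  150–207 → 58 bp
Sorted largest to smallest: 149, 58 bp.

149, 58 bp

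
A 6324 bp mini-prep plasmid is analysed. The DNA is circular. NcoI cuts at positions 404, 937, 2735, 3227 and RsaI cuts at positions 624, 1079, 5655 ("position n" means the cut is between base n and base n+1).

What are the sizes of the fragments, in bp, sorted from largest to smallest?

Combined cut positions (sorted): 404, 624, 937, 1079, 2735, 3227, 5655.
Circular molecule, 7 cuts → 7 fragments:
  624 − 404 = 220 bp
  937 − 624 = 313 bp
  1079 − 937 = 142 bp
  2735 − 1079 = 1656 bp
  3227 − 2735 = 492 bp
  5655 − 3227 = 2428 bp
  wrap: 6324 − 5655 + 404 = 1073 bp
Sorted largest to smallest: 2428, 1656, 1073, 492, 313, 220, 142 bp.

2428, 1656, 1073, 492, 313, 220, 142 bp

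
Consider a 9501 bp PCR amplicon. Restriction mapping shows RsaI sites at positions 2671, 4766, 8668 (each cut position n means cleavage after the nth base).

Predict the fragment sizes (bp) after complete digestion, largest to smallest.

3902, 2671, 2095, 833 bp

Linear molecule, 3 cuts → 4 fragments:
  2671 − 0 = 2671 bp
  4766 − 2671 = 2095 bp
  8668 − 4766 = 3902 bp
  9501 − 8668 = 833 bp
Sorted largest to smallest: 3902, 2671, 2095, 833 bp.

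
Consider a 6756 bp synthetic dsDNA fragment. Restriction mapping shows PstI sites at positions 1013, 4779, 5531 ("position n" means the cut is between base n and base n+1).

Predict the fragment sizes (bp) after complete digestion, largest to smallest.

Linear molecule, 3 cuts → 4 fragments:
  1013 − 0 = 1013 bp
  4779 − 1013 = 3766 bp
  5531 − 4779 = 752 bp
  6756 − 5531 = 1225 bp
Sorted largest to smallest: 3766, 1225, 1013, 752 bp.

3766, 1225, 1013, 752 bp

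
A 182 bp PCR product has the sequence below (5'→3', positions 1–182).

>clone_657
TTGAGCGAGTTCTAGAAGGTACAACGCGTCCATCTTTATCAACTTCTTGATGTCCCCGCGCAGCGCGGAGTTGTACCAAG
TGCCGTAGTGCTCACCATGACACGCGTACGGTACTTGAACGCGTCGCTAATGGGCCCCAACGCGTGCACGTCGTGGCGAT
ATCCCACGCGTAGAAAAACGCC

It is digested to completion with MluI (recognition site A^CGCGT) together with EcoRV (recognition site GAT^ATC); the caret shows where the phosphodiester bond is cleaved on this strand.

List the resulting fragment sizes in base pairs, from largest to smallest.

MluI sites (ACGCGT) start at positions 24, 102, 119, 140, 166.
MluI cuts after the first base of each site, so after positions 24, 102, 119, 140, 166.
The EcoRV site (GATATC) starts at position 158.
EcoRV cuts after base 3 of each site, so after position 160.
Combined cut positions: 24, 102, 119, 140, 160, 166.
Linear molecule, 6 cuts → 7 fragments:
  1–24 → 24 bp
  25–102 → 78 bp
  103–119 → 17 bp
  120–140 → 21 bp
  141–160 → 20 bp
  161–166 → 6 bp
  167–182 → 16 bp
Sorted largest to smallest: 78, 24, 21, 20, 17, 16, 6 bp.

78, 24, 21, 20, 17, 16, 6 bp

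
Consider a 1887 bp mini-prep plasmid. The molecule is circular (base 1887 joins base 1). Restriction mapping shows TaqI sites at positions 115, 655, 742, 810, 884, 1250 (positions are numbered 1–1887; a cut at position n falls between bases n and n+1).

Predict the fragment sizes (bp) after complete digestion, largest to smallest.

Circular molecule, 6 cuts → 6 fragments:
  655 − 115 = 540 bp
  742 − 655 = 87 bp
  810 − 742 = 68 bp
  884 − 810 = 74 bp
  1250 − 884 = 366 bp
  wrap: 1887 − 1250 + 115 = 752 bp
Sorted largest to smallest: 752, 540, 366, 87, 74, 68 bp.

752, 540, 366, 87, 74, 68 bp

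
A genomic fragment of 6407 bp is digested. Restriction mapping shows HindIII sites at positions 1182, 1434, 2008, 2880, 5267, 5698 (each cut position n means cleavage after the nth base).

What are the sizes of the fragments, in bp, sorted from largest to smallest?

Linear molecule, 6 cuts → 7 fragments:
  1182 − 0 = 1182 bp
  1434 − 1182 = 252 bp
  2008 − 1434 = 574 bp
  2880 − 2008 = 872 bp
  5267 − 2880 = 2387 bp
  5698 − 5267 = 431 bp
  6407 − 5698 = 709 bp
Sorted largest to smallest: 2387, 1182, 872, 709, 574, 431, 252 bp.

2387, 1182, 872, 709, 574, 431, 252 bp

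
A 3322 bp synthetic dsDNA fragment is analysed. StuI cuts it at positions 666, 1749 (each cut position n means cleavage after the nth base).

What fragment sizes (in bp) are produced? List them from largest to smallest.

Linear molecule, 2 cuts → 3 fragments:
  666 − 0 = 666 bp
  1749 − 666 = 1083 bp
  3322 − 1749 = 1573 bp
Sorted largest to smallest: 1573, 1083, 666 bp.

1573, 1083, 666 bp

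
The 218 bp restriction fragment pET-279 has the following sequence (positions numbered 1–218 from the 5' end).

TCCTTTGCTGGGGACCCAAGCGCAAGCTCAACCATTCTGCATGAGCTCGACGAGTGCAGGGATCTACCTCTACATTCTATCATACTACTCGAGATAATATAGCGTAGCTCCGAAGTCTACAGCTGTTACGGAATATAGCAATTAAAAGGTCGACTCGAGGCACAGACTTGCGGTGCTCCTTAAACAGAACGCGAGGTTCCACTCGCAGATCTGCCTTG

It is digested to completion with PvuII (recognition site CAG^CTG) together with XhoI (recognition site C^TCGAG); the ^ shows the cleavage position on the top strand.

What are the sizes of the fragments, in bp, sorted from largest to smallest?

The PvuII site (CAGCTG) starts at position 120.
PvuII cuts after base 3 of each site, so after position 122.
XhoI sites (CTCGAG) start at positions 88, 154.
XhoI cuts after the first base of each site, so after positions 88, 154.
Combined cut positions: 88, 122, 154.
Linear molecule, 3 cuts → 4 fragments:
  1–88 → 88 bp
  89–122 → 34 bp
  123–154 → 32 bp
  155–218 → 64 bp
Sorted largest to smallest: 88, 64, 34, 32 bp.

88, 64, 34, 32 bp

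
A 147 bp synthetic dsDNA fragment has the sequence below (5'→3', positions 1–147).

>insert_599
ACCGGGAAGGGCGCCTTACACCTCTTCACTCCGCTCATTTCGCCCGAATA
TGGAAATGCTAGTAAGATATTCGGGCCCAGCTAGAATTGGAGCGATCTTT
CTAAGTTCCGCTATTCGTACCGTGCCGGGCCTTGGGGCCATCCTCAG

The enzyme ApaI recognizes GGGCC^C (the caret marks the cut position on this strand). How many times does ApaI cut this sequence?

GGGCCC occurs starting at position 73.
ApaI cuts at 1 site.

1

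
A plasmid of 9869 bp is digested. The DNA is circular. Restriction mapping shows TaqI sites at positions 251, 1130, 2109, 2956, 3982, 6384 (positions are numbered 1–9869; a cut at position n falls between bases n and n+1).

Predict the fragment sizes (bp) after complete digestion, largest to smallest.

3736, 2402, 1026, 979, 879, 847 bp

Circular molecule, 6 cuts → 6 fragments:
  1130 − 251 = 879 bp
  2109 − 1130 = 979 bp
  2956 − 2109 = 847 bp
  3982 − 2956 = 1026 bp
  6384 − 3982 = 2402 bp
  wrap: 9869 − 6384 + 251 = 3736 bp
Sorted largest to smallest: 3736, 2402, 1026, 979, 879, 847 bp.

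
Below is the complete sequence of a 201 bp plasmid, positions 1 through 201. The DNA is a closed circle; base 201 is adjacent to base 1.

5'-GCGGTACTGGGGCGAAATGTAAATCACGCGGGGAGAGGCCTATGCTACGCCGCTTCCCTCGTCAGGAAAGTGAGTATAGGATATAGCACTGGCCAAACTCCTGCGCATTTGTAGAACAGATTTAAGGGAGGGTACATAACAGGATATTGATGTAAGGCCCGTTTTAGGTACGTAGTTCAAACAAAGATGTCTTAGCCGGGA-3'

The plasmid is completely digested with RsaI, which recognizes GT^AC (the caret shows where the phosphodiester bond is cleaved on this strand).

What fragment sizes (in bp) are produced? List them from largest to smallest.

RsaI sites (GTAC) start at positions 4, 132, 168.
RsaI cuts after base 2 of each site, so after positions 5, 133, 169.
Circular molecule, 3 cuts → 3 fragments:
  6–133 → 128 bp
  134–169 → 36 bp
  170–201 then 1–5 → 32 + 5 = 37 bp
Sorted largest to smallest: 128, 37, 36 bp.

128, 37, 36 bp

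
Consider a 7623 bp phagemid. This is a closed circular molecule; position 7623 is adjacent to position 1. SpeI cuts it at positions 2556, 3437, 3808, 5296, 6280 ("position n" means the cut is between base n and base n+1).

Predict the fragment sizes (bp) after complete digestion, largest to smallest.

3899, 1488, 984, 881, 371 bp

Circular molecule, 5 cuts → 5 fragments:
  3437 − 2556 = 881 bp
  3808 − 3437 = 371 bp
  5296 − 3808 = 1488 bp
  6280 − 5296 = 984 bp
  wrap: 7623 − 6280 + 2556 = 3899 bp
Sorted largest to smallest: 3899, 1488, 984, 881, 371 bp.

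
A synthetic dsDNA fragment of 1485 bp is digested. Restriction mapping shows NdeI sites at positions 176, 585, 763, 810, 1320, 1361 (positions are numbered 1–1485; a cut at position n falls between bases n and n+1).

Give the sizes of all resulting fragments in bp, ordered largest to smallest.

Linear molecule, 6 cuts → 7 fragments:
  176 − 0 = 176 bp
  585 − 176 = 409 bp
  763 − 585 = 178 bp
  810 − 763 = 47 bp
  1320 − 810 = 510 bp
  1361 − 1320 = 41 bp
  1485 − 1361 = 124 bp
Sorted largest to smallest: 510, 409, 178, 176, 124, 47, 41 bp.

510, 409, 178, 176, 124, 47, 41 bp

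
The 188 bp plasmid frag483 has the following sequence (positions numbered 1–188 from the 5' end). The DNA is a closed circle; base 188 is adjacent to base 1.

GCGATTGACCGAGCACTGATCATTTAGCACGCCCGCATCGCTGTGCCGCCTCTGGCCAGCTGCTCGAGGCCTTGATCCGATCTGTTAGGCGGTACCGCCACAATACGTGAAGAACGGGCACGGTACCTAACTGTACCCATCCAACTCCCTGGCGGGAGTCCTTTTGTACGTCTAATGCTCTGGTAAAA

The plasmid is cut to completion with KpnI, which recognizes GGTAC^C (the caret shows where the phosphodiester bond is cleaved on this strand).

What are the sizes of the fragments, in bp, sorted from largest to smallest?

157, 31 bp

KpnI sites (GGTACC) start at positions 91, 122.
KpnI cuts after base 5 of each site (before the last base), so after positions 95, 126.
Circular molecule, 2 cuts → 2 fragments:
  96–126 → 31 bp
  127–188 then 1–95 → 62 + 95 = 157 bp
Sorted largest to smallest: 157, 31 bp.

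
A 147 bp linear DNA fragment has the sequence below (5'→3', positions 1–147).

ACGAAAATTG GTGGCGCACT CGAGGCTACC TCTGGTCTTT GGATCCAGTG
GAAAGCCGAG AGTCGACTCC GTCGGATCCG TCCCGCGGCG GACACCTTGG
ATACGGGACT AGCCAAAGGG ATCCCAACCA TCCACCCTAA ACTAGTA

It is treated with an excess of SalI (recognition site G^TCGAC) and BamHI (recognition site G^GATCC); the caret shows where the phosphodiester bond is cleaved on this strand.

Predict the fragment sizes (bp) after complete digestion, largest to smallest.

The SalI site (GTCGAC) starts at position 62.
SalI cuts after the first base of each site, so after position 62.
BamHI sites (GGATCC) start at positions 41, 74, 119.
BamHI cuts after the first base of each site, so after positions 41, 74, 119.
Combined cut positions: 41, 62, 74, 119.
Linear molecule, 4 cuts → 5 fragments:
  1–41 → 41 bp
  42–62 → 21 bp
  63–74 → 12 bp
  75–119 → 45 bp
  120–147 → 28 bp
Sorted largest to smallest: 45, 41, 28, 21, 12 bp.

45, 41, 28, 21, 12 bp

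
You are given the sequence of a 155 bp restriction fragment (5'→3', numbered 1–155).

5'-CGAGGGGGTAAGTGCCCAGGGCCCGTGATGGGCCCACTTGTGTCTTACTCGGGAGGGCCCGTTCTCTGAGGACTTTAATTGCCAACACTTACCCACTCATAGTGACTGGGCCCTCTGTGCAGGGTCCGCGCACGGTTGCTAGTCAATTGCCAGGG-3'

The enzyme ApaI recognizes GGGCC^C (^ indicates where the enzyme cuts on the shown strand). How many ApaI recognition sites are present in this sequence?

4

GGGCCC occurs starting at positions 19, 30, 55, 108.
ApaI cuts at 4 sites.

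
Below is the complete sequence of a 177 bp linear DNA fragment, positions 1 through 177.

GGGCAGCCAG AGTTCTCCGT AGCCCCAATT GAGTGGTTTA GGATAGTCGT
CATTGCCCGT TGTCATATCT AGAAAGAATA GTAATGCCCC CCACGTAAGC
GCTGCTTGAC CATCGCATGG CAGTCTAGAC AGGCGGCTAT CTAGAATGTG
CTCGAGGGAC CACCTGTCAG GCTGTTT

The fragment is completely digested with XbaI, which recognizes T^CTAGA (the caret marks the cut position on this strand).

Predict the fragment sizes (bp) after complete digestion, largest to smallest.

XbaI sites (TCTAGA) start at positions 68, 124, 140.
XbaI cuts after the first base of each site, so after positions 68, 124, 140.
Linear molecule, 3 cuts → 4 fragments:
  1–68 → 68 bp
  69–124 → 56 bp
  125–140 → 16 bp
  141–177 → 37 bp
Sorted largest to smallest: 68, 56, 37, 16 bp.

68, 56, 37, 16 bp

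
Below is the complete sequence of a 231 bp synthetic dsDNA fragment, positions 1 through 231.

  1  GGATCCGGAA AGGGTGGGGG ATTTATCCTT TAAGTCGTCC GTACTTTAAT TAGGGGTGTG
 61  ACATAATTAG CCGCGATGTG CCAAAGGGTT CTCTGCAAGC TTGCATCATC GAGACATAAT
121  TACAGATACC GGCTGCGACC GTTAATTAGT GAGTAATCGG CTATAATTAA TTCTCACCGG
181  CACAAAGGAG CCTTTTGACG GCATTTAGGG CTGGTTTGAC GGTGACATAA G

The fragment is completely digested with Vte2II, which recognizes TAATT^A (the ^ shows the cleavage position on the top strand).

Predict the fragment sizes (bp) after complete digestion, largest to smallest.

Vte2II sites (TAATTA) start at positions 47, 64, 117, 143, 164.
Vte2II cuts after base 5 of each site (before the last base), so after positions 51, 68, 121, 147, 168.
Linear molecule, 5 cuts → 6 fragments:
  1–51 → 51 bp
  52–68 → 17 bp
  69–121 → 53 bp
  122–147 → 26 bp
  148–168 → 21 bp
  169–231 → 63 bp
Sorted largest to smallest: 63, 53, 51, 26, 21, 17 bp.

63, 53, 51, 26, 21, 17 bp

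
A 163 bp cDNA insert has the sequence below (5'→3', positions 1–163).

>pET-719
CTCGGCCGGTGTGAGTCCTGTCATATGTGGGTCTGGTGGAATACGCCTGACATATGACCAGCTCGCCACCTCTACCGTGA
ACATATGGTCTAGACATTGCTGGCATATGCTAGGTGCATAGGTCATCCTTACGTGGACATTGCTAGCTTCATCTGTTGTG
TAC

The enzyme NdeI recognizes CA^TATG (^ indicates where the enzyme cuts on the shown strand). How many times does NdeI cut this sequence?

4

CATATG occurs starting at positions 22, 51, 82, 104.
NdeI cuts at 4 sites.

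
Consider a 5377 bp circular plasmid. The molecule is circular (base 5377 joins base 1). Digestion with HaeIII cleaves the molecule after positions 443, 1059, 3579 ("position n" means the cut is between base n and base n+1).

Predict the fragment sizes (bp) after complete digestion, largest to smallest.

2520, 2241, 616 bp

Circular molecule, 3 cuts → 3 fragments:
  1059 − 443 = 616 bp
  3579 − 1059 = 2520 bp
  wrap: 5377 − 3579 + 443 = 2241 bp
Sorted largest to smallest: 2520, 2241, 616 bp.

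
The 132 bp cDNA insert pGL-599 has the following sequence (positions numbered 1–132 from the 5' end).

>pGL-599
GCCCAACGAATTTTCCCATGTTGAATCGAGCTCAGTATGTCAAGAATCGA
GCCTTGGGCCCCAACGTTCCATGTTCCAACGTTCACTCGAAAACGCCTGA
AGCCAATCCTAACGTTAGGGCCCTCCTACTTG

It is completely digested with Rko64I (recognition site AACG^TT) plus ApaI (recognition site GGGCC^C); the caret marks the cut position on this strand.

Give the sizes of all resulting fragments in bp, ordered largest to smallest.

Rko64I sites (AACGTT) start at positions 63, 78, 111.
Rko64I cuts after base 4 of each site, so after positions 66, 81, 114.
ApaI sites (GGGCCC) start at positions 56, 118.
ApaI cuts after base 5 of each site (before the last base), so after positions 60, 122.
Combined cut positions: 60, 66, 81, 114, 122.
Linear molecule, 5 cuts → 6 fragments:
  1–60 → 60 bp
  61–66 → 6 bp
  67–81 → 15 bp
  82–114 → 33 bp
  115–122 → 8 bp
  123–132 → 10 bp
Sorted largest to smallest: 60, 33, 15, 10, 8, 6 bp.

60, 33, 15, 10, 8, 6 bp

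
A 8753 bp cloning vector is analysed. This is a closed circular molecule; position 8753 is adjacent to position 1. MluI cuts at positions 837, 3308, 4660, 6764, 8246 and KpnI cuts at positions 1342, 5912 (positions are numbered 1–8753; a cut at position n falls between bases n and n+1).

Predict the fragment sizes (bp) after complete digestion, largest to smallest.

1966, 1482, 1352, 1344, 1252, 852, 505 bp

Combined cut positions (sorted): 837, 1342, 3308, 4660, 5912, 6764, 8246.
Circular molecule, 7 cuts → 7 fragments:
  1342 − 837 = 505 bp
  3308 − 1342 = 1966 bp
  4660 − 3308 = 1352 bp
  5912 − 4660 = 1252 bp
  6764 − 5912 = 852 bp
  8246 − 6764 = 1482 bp
  wrap: 8753 − 8246 + 837 = 1344 bp
Sorted largest to smallest: 1966, 1482, 1352, 1344, 1252, 852, 505 bp.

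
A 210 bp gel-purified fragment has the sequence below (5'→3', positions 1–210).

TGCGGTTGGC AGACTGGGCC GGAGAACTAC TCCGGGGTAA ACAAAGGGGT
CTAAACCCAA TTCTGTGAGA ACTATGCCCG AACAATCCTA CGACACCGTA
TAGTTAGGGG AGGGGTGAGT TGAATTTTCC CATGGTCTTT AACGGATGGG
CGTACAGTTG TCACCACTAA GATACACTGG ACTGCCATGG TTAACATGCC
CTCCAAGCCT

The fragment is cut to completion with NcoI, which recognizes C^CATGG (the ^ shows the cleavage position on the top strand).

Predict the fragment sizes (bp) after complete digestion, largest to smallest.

NcoI sites (CCATGG) start at positions 130, 185.
NcoI cuts after the first base of each site, so after positions 130, 185.
Linear molecule, 2 cuts → 3 fragments:
  1–130 → 130 bp
  131–185 → 55 bp
  186–210 → 25 bp
Sorted largest to smallest: 130, 55, 25 bp.

130, 55, 25 bp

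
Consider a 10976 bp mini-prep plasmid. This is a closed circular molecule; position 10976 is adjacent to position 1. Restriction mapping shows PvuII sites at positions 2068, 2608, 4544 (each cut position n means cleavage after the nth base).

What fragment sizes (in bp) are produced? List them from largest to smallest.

Circular molecule, 3 cuts → 3 fragments:
  2608 − 2068 = 540 bp
  4544 − 2608 = 1936 bp
  wrap: 10976 − 4544 + 2068 = 8500 bp
Sorted largest to smallest: 8500, 1936, 540 bp.

8500, 1936, 540 bp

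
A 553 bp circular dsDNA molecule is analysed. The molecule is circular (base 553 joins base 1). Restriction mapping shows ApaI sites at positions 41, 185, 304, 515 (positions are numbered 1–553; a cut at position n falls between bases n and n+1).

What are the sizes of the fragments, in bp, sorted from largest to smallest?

211, 144, 119, 79 bp

Circular molecule, 4 cuts → 4 fragments:
  185 − 41 = 144 bp
  304 − 185 = 119 bp
  515 − 304 = 211 bp
  wrap: 553 − 515 + 41 = 79 bp
Sorted largest to smallest: 211, 144, 119, 79 bp.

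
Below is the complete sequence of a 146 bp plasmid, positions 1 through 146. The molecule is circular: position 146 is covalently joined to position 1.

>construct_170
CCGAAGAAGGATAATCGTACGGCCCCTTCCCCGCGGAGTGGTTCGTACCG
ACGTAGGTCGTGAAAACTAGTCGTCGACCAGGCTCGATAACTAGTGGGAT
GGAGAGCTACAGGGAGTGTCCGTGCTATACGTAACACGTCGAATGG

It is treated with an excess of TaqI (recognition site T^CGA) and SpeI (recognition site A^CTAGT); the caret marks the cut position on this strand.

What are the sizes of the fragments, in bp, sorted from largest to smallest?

73, 49, 10, 8, 6 bp

TaqI sites (TCGA) start at positions 74, 84, 139.
TaqI cuts after the first base of each site, so after positions 74, 84, 139.
SpeI sites (ACTAGT) start at positions 66, 90.
SpeI cuts after the first base of each site, so after positions 66, 90.
Combined cut positions: 66, 74, 84, 90, 139.
Circular molecule, 5 cuts → 5 fragments:
  67–74 → 8 bp
  75–84 → 10 bp
  85–90 → 6 bp
  91–139 → 49 bp
  140–146 then 1–66 → 7 + 66 = 73 bp
Sorted largest to smallest: 73, 49, 10, 8, 6 bp.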